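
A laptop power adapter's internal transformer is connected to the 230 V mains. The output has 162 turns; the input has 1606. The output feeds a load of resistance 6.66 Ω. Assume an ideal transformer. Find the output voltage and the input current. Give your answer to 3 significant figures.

V_out ≈ 23.2 V, I_in ≈ 0.351 A

V_out = V_in × N_out/N_in = 230 × 162/1606 = 23.200 V.
I_out = V_out/R = 23.200/6.66 = 3.4836 A.
I_in = I_out × N_out/N_in = 3.4836 × 162/1606 = 0.351 A.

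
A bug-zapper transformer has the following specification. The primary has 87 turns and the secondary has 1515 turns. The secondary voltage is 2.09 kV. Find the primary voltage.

V_p/V_s = N_p/N_s, so V_p = 2090 × 87/1515 = 120 V.

V_p ≈ 120 V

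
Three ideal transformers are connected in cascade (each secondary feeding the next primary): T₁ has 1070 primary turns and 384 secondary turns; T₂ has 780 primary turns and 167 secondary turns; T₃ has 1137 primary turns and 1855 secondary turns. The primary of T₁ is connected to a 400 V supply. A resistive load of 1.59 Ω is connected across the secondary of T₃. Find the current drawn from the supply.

I_supply ≈ 3.95 A

Secondary of T₁: V = 400.00 × 384/1070 = 143.55 V.
Secondary of T₂: V = 143.55 × 167/780 = 30.735 V.
Secondary of T₃: V = 30.735 × 1855/1137 = 50.143 V.
I_load = 50.143/1.59 = 31.537 A, so P_out = 50.143 × 31.537 = 1581.4 W.
All ideal ⇒ P_in = P_out, so I_supply = 1581.4/400 = 3.95 A.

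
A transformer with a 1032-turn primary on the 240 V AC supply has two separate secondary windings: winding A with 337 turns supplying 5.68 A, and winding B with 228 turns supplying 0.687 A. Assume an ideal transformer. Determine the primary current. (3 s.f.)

V_A = 240 × 337/1032 = 78.372 V; V_B = 240 × 228/1032 = 53.023 V.
P_out = V_A I_A + V_B I_B = 78.372×5.68 + 53.023×0.687 = 445.15 + 36.427 = 481.58 W.
Ideal ⇒ P_in = P_out, so I_p = P_out/V_p = 481.58/240 = 2.01 A.

I_p ≈ 2.01 A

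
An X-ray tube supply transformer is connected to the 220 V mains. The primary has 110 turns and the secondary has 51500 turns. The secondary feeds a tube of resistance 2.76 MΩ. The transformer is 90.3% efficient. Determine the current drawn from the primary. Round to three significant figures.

V_s = 220 × 51500/110 = 103000 V.
I_s = V_s/R = 103000/(2.76×10^6) = 0.037319 A.
P_out = V_s I_s = 103000 × 0.037319 = 3843.8 W.
P_in = P_out/η = 3843.8/0.903 = 4256.7 W.
I_p = P_in/V_p = 4256.7/220 = 19.3 A.

I_p ≈ 19.3 A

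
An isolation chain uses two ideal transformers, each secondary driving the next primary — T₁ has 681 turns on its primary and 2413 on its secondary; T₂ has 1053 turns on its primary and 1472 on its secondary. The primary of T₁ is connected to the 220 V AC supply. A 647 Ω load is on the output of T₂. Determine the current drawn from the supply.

After T₁: V = 220.00 × 2413/681 = 779.53 V.
After T₂: V = 779.53 × 1472/1053 = 1089.7 V.
I_load = 1089.7/647 = 1.6843 A, so P_out = 1089.7 × 1.6843 = 1835.4 W.
All ideal ⇒ P_in = P_out, so I_supply = 1835.4/220 = 8.34 A.

I_supply ≈ 8.34 A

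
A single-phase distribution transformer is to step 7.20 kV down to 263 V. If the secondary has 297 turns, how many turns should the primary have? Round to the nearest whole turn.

N_p = 8131 turns

N_p/N_s = V_p/V_s, so N_p = 297 × 7200/263 = 8130.8 ≈ 8131 turns.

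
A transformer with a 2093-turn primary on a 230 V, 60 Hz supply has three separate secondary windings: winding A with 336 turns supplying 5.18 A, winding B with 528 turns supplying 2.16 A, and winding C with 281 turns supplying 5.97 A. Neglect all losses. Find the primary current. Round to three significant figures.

I_p ≈ 2.18 A

V_A = 230 × 336/2093 = 36.923 V; V_B = 230 × 528/2093 = 58.022 V; V_C = 230 × 281/2093 = 30.879 V.
P_out = V_A I_A + V_B I_B + V_C I_C = 36.923×5.18 + 58.022×2.16 + 30.879×5.97 = 191.26 + 125.33 + 184.35 = 500.94 W.
Ideal ⇒ P_in = P_out, so I_p = P_out/V_p = 500.94/230 = 2.18 A.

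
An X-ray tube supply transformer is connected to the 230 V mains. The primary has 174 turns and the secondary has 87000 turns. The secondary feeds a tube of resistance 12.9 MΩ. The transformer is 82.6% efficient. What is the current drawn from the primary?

I_p ≈ 5.40 A

V_s = 230 × 87000/174 = 115000 V.
I_s = V_s/R = 115000/(1.29×10^7) = 0.0089147 A.
P_out = V_s I_s = 115000 × 0.0089147 = 1025.2 W.
P_in = P_out/η = 1025.2/0.826 = 1241.2 W.
I_p = P_in/V_p = 1241.2/230 = 5.40 A.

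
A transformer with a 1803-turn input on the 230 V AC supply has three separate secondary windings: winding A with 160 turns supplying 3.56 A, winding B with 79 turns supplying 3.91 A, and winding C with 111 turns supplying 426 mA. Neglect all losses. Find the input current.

V_A = 230 × 160/1803 = 20.410 V; V_B = 230 × 79/1803 = 10.078 V; V_C = 230 × 111/1803 = 14.160 V.
P_out = V_A I_A + V_B I_B + V_C I_C = 20.410×3.56 + 10.078×3.91 + 14.160×0.426 = 72.661 + 39.404 + 6.0320 = 118.10 W.
Ideal ⇒ P_in = P_out, so I_in = P_out/V_in = 118.10/230 = 0.513 A.

I_in ≈ 0.513 A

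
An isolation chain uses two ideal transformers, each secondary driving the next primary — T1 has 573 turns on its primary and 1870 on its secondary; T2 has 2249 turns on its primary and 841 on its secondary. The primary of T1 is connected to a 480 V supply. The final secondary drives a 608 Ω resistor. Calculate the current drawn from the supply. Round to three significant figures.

I_supply ≈ 1.18 A

After T1: V = 480.00 × 1870/573 = 1566.5 V.
After T2: V = 1566.5 × 841/2249 = 585.78 V.
I_load = 585.78/608 = 0.96345 A, so P_out = 585.78 × 0.96345 = 564.37 W.
All ideal ⇒ P_in = P_out, so I_supply = 564.37/480 = 1.18 A.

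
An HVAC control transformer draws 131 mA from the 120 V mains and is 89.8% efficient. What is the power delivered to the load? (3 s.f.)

P_in = V_p I_p = 120 × 0.131 = 15.720 W.
P_out = η P_in = 0.898 × 15.720 = 14.1 W.

P_out ≈ 14.1 W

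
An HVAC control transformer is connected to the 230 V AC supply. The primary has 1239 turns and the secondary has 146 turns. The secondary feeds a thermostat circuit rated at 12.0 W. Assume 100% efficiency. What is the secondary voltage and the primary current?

V_s = V_p × N_s/N_p = 230 × 146/1239 = 27.103 V.
I_s = P/V_s = 12.0/27.103 = 0.44276 A.
I_p = I_s × N_s/N_p = 0.44276 × 146/1239 = 0.0522 A.

V_s ≈ 27.1 V, I_p ≈ 0.0522 A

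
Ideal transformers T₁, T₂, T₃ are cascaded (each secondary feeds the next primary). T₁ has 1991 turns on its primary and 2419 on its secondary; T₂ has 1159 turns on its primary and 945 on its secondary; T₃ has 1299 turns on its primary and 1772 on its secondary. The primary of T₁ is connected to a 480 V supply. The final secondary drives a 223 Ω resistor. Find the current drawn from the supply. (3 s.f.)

Secondary of T₁: V = 480.00 × 2419/1991 = 583.18 V.
Secondary of T₂: V = 583.18 × 945/1159 = 475.50 V.
Secondary of T₃: V = 475.50 × 1772/1299 = 648.65 V.
I_load = 648.65/223 = 2.9087 A, so P_out = 648.65 × 2.9087 = 1886.7 W.
All ideal ⇒ P_in = P_out, so I_supply = 1886.7/480 = 3.93 A.

I_supply ≈ 3.93 A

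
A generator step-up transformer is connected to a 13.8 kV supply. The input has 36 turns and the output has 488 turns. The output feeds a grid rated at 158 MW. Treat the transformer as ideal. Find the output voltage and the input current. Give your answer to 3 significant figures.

V_out = V_in × N_out/N_in = 13800 × 488/36 = 187070 V.
I_out = P/V_out = 1.58×10^8/187070 = 844.62 A.
I_in = I_out × N_out/N_in = 844.62 × 488/36 = 11400 A.

V_out ≈ 187000 V, I_in ≈ 11400 A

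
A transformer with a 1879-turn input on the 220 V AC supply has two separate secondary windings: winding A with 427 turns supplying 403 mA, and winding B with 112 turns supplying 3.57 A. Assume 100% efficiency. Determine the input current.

I_in ≈ 0.304 A

V_A = 220 × 427/1879 = 49.995 V; V_B = 220 × 112/1879 = 13.113 V.
P_out = V_A I_A + V_B I_B = 49.995×0.403 + 13.113×3.57 = 20.148 + 46.815 = 66.963 W.
Ideal ⇒ P_in = P_out, so I_in = P_out/V_in = 66.963/220 = 0.304 A.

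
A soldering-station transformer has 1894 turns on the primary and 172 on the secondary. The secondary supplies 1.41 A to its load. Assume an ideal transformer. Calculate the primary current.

For an ideal transformer I_p/I_s = N_s/N_p, so I_p = 1.41 × 172/1894 = 0.128 A.

I_p ≈ 0.128 A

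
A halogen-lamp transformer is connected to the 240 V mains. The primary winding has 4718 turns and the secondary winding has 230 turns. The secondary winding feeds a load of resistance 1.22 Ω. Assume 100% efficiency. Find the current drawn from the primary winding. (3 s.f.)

I_p ≈ 0.468 A

V_s = V_p × N_s/N_p = 240 × 230/4718 = 11.700 V.
I_s = V_s/R = 11.700/1.22 = 9.5901 A.
For an ideal transformer I_p N_p = I_s N_s, so I_p = 9.5901 × 230/4718 = 0.468 A.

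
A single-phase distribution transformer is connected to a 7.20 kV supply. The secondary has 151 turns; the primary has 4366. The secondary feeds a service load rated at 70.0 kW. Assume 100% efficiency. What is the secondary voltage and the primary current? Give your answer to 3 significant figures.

V_s ≈ 249 V, I_p ≈ 9.72 A

V_s = V_p × N_s/N_p = 7200 × 151/4366 = 249.02 V.
I_s = P/V_s = 70000/249.02 = 281.11 A.
I_p = I_s × N_s/N_p = 281.11 × 151/4366 = 9.72 A.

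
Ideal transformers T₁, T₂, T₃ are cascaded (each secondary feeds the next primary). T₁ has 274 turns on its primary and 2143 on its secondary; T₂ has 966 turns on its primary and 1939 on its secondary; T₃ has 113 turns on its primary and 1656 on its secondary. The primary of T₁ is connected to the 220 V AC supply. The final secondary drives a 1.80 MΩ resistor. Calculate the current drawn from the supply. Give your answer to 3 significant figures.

After T₁: V = 220.00 × 2143/274 = 1720.7 V.
After T₂: V = 1720.7 × 1939/966 = 3453.8 V.
After T₃: V = 3453.8 × 1656/113 = 50615 V.
I_load = 50615/(1.80×10^6) = 0.028119 A, so P_out = 50615 × 0.028119 = 1423.3 W.
All ideal ⇒ P_in = P_out, so I_supply = 1423.3/220 = 6.47 A.

I_supply ≈ 6.47 A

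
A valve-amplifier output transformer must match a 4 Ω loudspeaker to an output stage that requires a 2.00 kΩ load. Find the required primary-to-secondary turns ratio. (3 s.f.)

N_p/N_s ≈ 22.4

Z_p/Z_s = (N_p/N_s)², so N_p/N_s = √(2000/4) = √500 = 22.4.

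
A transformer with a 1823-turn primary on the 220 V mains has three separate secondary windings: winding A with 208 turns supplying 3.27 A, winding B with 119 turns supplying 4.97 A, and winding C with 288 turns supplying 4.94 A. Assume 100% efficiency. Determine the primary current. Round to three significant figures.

I_p ≈ 1.48 A

V_A = 220 × 208/1823 = 25.101 V; V_B = 220 × 119/1823 = 14.361 V; V_C = 220 × 288/1823 = 34.756 V.
P_out = V_A I_A + V_B I_B + V_C I_C = 25.101×3.27 + 14.361×4.97 + 34.756×4.94 = 82.082 + 71.374 + 171.69 = 325.15 W.
Ideal ⇒ P_in = P_out, so I_p = P_out/V_p = 325.15/220 = 1.48 A.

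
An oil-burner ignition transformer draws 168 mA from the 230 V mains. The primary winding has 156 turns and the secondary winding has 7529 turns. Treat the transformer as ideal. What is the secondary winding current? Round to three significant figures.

I_s ≈ 0.00348 A

I_s/I_p = N_p/N_s, so I_s = 0.168 × 156/7529 = 0.00348 A.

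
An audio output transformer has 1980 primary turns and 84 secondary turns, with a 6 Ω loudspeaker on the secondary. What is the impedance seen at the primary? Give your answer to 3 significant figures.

Z_p = (N_p/N_s)² × Z_s = (1980/84)² × 6 = 3330 Ω.

Z_p ≈ 3330 Ω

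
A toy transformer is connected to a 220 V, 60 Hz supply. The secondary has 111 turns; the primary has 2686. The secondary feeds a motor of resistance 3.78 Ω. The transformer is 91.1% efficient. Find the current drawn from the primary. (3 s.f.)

V_s = 220 × 111/2686 = 9.0916 V.
I_s = V_s/R = 9.0916/3.78 = 2.4052 A.
P_out = V_s I_s = 9.0916 × 2.4052 = 21.867 W.
P_in = P_out/η = 21.867/0.911 = 24.003 W.
I_p = P_in/V_p = 24.003/220 = 0.109 A.

I_p ≈ 0.109 A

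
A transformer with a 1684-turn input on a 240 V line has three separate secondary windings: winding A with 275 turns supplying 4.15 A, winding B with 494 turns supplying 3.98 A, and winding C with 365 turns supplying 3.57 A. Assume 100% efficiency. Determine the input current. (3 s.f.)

V_A = 240 × 275/1684 = 39.192 V; V_B = 240 × 494/1684 = 70.404 V; V_C = 240 × 365/1684 = 52.019 V.
P_out = V_A I_A + V_B I_B + V_C I_C = 39.192×4.15 + 70.404×3.98 + 52.019×3.57 = 162.65 + 280.21 + 185.71 = 628.56 W.
Ideal ⇒ P_in = P_out, so I_in = P_out/V_in = 628.56/240 = 2.62 A.

I_in ≈ 2.62 A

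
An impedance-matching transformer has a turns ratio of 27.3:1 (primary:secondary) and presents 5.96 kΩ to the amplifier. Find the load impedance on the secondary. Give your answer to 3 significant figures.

Z_s ≈ 8.00 Ω

Z_s = Z_p/(N_p/N_s)² = 5960/27.3² = 8.00 Ω.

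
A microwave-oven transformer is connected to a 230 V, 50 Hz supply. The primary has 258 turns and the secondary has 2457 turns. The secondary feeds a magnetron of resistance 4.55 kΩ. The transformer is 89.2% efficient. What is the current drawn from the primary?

I_p ≈ 5.14 A

V_s = 230 × 2457/258 = 2190.3 V.
I_s = V_s/R = 2190.3/4550 = 0.48140 A.
P_out = V_s I_s = 2190.3 × 0.48140 = 1054.4 W.
P_in = P_out/η = 1054.4/0.892 = 1182.1 W.
I_p = P_in/V_p = 1182.1/230 = 5.14 A.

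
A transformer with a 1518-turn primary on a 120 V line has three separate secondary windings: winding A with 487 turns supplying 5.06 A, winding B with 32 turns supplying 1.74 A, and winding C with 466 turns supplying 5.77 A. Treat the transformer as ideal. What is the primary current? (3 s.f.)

I_p ≈ 3.43 A

V_A = 120 × 487/1518 = 38.498 V; V_B = 120 × 32/1518 = 2.5296 V; V_C = 120 × 466/1518 = 36.838 V.
P_out = V_A I_A + V_B I_B + V_C I_C = 38.498×5.06 + 2.5296×1.74 + 36.838×5.77 = 194.80 + 4.4016 + 212.55 = 411.76 W.
Ideal ⇒ P_in = P_out, so I_p = P_out/V_p = 411.76/120 = 3.43 A.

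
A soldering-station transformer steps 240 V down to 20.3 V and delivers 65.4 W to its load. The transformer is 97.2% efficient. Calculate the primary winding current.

I_p ≈ 0.280 A

P_in = P_out/η = 65.4/0.972 = 67.284 W.
I_p = P_in/V_p = 67.284/240 = 0.280 A.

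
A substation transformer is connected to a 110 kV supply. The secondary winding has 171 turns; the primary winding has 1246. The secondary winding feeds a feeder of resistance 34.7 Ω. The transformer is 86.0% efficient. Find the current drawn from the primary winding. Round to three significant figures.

V_s = 110000 × 171/1246 = 15096 V.
I_s = V_s/R = 15096/34.7 = 435.05 A.
P_out = V_s I_s = 15096 × 435.05 = 6.5677×10^6 W.
P_in = P_out/η = 6.5677×10^6/0.860 = 7.6368×10^6 W.
I_p = P_in/V_p = 7.6368×10^6/110000 = 69.4 A.

I_p ≈ 69.4 A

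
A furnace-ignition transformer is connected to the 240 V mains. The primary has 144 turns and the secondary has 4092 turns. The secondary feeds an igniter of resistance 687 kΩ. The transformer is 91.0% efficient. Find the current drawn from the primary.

V_s = 240 × 4092/144 = 6820.0 V.
I_s = V_s/R = 6820.0/687000 = 0.0099272 A.
P_out = V_s I_s = 6820.0 × 0.0099272 = 67.704 W.
P_in = P_out/η = 67.704/0.910 = 74.400 W.
I_p = P_in/V_p = 74.400/240 = 0.310 A.

I_p ≈ 0.310 A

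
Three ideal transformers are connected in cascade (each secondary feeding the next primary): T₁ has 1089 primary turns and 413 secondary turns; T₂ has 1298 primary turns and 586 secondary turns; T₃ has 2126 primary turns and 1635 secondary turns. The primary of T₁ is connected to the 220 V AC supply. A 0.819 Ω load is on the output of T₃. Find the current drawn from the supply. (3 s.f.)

Secondary of T₁: V = 220.00 × 413/1089 = 83.434 V.
Secondary of T₂: V = 83.434 × 586/1298 = 37.668 V.
Secondary of T₃: V = 37.668 × 1635/2126 = 28.968 V.
I_load = 28.968/0.819 = 35.370 A, so P_out = 28.968 × 35.370 = 1024.6 W.
All ideal ⇒ P_in = P_out, so I_supply = 1024.6/220 = 4.66 A.

I_supply ≈ 4.66 A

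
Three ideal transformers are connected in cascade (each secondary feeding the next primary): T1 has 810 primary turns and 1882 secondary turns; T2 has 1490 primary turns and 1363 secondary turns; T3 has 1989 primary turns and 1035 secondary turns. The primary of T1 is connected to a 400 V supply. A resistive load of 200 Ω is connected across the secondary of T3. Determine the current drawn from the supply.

I_supply ≈ 2.45 A

After T1: V = 400.00 × 1882/810 = 929.38 V.
After T2: V = 929.38 × 1363/1490 = 850.17 V.
After T3: V = 850.17 × 1035/1989 = 442.39 V.
I_load = 442.39/200 = 2.2120 A, so P_out = 442.39 × 2.2120 = 978.56 W.
All ideal ⇒ P_in = P_out, so I_supply = 978.56/400 = 2.45 A.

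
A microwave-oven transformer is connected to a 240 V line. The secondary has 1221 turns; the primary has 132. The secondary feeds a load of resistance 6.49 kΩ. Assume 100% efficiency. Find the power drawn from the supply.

V_s = V_p × N_s/N_p = 240 × 1221/132 = 2220.0 V.
I_s = V_s/R = 2220.0/6490 = 0.34206 A.
I_p = I_s × N_s/N_p = 0.34206 × 1221/132 = 3.1641 A.
P = V_p I_p = 240 × 3.1641 = 759 W.

P ≈ 759 W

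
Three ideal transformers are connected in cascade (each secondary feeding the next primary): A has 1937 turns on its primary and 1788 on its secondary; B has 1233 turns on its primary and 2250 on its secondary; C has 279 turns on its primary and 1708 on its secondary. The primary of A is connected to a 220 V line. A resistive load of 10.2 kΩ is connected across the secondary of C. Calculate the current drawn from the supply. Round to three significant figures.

Secondary of A: V = 220.00 × 1788/1937 = 203.08 V.
Secondary of B: V = 203.08 × 2250/1233 = 370.58 V.
Secondary of C: V = 370.58 × 1708/279 = 2268.6 V.
I_load = 2268.6/10200 = 0.22241 A, so P_out = 2268.6 × 0.22241 = 504.58 W.
All ideal ⇒ P_in = P_out, so I_supply = 504.58/220 = 2.29 A.

I_supply ≈ 2.29 A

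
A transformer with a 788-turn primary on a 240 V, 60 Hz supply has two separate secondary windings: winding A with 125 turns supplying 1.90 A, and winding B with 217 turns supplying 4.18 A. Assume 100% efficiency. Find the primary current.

V_A = 240 × 125/788 = 38.071 V; V_B = 240 × 217/788 = 66.091 V.
P_out = V_A I_A + V_B I_B = 38.071×1.90 + 66.091×4.18 = 72.335 + 276.26 = 348.60 W.
Ideal ⇒ P_in = P_out, so I_p = P_out/V_p = 348.60/240 = 1.45 A.

I_p ≈ 1.45 A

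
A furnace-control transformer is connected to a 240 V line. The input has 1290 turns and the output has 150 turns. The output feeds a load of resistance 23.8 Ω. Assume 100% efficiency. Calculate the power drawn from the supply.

P ≈ 32.7 W

V_out = V_in × N_out/N_in = 240 × 150/1290 = 27.907 V.
I_out = V_out/R = 27.907/23.8 = 1.1726 A.
I_in = I_out × N_out/N_in = 1.1726 × 150/1290 = 0.13634 A.
P = V_in I_in = 240 × 0.13634 = 32.7 W.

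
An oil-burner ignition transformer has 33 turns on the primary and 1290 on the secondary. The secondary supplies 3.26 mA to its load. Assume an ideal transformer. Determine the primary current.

I_p ≈ 0.127 A

For an ideal transformer I_p/I_s = N_s/N_p, so I_p = 0.00326 × 1290/33 = 0.127 A.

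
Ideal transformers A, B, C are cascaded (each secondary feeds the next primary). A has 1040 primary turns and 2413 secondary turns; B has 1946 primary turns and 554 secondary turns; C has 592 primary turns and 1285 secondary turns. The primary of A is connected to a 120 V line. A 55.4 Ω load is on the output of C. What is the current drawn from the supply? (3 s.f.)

I_supply ≈ 4.45 A

Secondary of A: V = 120.00 × 2413/1040 = 278.42 V.
Secondary of B: V = 278.42 × 554/1946 = 79.263 V.
Secondary of C: V = 79.263 × 1285/592 = 172.05 V.
I_load = 172.05/55.4 = 3.1056 A, so P_out = 172.05 × 3.1056 = 534.32 W.
All ideal ⇒ P_in = P_out, so I_supply = 534.32/120 = 4.45 A.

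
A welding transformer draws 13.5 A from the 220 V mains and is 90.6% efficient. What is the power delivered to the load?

P_in = V_p I_p = 220 × 13.5 = 2970.0 W.
P_out = η P_in = 0.906 × 2970.0 = 2690 W.

P_out ≈ 2690 W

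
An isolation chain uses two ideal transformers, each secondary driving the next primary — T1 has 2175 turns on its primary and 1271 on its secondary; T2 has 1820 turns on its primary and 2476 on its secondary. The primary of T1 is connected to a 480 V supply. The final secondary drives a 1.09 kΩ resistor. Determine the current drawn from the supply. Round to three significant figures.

After T1: V = 480.00 × 1271/2175 = 280.50 V.
After T2: V = 280.50 × 2476/1820 = 381.60 V.
I_load = 381.60/1090 = 0.35009 A, so P_out = 381.60 × 0.35009 = 133.59 W.
All ideal ⇒ P_in = P_out, so I_supply = 133.59/480 = 0.278 A.

I_supply ≈ 0.278 A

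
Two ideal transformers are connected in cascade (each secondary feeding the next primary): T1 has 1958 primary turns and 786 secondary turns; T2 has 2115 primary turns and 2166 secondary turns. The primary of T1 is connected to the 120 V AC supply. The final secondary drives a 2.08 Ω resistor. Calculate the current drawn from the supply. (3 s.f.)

Secondary of T1: V = 120.00 × 786/1958 = 48.172 V.
Secondary of T2: V = 48.172 × 2166/2115 = 49.333 V.
I_load = 49.333/2.08 = 23.718 A, so P_out = 49.333 × 23.718 = 1170.1 W.
All ideal ⇒ P_in = P_out, so I_supply = 1170.1/120 = 9.75 A.

I_supply ≈ 9.75 A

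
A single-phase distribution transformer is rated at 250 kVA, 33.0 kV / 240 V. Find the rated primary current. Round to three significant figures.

I_p = S/V_p = 250000/33000 = 7.58 A.

I_p ≈ 7.58 A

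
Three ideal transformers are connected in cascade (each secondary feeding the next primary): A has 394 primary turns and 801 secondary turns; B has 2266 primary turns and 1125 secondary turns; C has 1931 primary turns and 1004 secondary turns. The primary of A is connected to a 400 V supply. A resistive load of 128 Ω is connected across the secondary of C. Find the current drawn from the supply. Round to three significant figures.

After A: V = 400.00 × 801/394 = 813.20 V.
After B: V = 813.20 × 1125/2266 = 403.73 V.
After C: V = 403.73 × 1004/1931 = 209.91 V.
I_load = 209.91/128 = 1.6399 A, so P_out = 209.91 × 1.6399 = 344.25 W.
All ideal ⇒ P_in = P_out, so I_supply = 344.25/400 = 0.861 A.

I_supply ≈ 0.861 A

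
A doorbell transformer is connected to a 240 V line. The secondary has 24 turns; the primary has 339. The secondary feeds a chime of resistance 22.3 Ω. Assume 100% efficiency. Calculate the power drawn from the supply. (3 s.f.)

P ≈ 12.9 W

V_s = V_p × N_s/N_p = 240 × 24/339 = 16.991 V.
I_s = V_s/R = 16.991/22.3 = 0.76193 A.
I_p = I_s × N_s/N_p = 0.76193 × 24/339 = 0.053942 A.
P = V_p I_p = 240 × 0.053942 = 12.9 W.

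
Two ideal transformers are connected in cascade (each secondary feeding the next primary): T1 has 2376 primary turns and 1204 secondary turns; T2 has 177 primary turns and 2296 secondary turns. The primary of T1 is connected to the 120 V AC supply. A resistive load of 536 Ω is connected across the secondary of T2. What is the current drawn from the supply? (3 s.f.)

I_supply ≈ 9.67 A

Secondary of T1: V = 120.00 × 1204/2376 = 60.808 V.
Secondary of T2: V = 60.808 × 2296/177 = 788.79 V.
I_load = 788.79/536 = 1.4716 A, so P_out = 788.79 × 1.4716 = 1160.8 W.
All ideal ⇒ P_in = P_out, so I_supply = 1160.8/120 = 9.67 A.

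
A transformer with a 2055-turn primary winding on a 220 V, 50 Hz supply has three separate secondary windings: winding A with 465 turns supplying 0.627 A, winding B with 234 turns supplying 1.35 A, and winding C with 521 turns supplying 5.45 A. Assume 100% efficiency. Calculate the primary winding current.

I_p ≈ 1.68 A

V_A = 220 × 465/2055 = 49.781 V; V_B = 220 × 234/2055 = 25.051 V; V_C = 220 × 521/2055 = 55.776 V.
P_out = V_A I_A + V_B I_B + V_C I_C = 49.781×0.627 + 25.051×1.35 + 55.776×5.45 = 31.213 + 33.819 + 303.98 = 369.01 W.
Ideal ⇒ P_in = P_out, so I_p = P_out/V_p = 369.01/220 = 1.68 A.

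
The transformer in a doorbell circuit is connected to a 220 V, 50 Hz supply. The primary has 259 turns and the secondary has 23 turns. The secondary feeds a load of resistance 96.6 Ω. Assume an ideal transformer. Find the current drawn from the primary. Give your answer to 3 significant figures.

V_s = V_p × N_s/N_p = 220 × 23/259 = 19.537 V.
I_s = V_s/R = 19.537/96.6 = 0.20224 A.
For an ideal transformer I_p N_p = I_s N_s, so I_p = 0.20224 × 23/259 = 0.0180 A.

I_p ≈ 0.0180 A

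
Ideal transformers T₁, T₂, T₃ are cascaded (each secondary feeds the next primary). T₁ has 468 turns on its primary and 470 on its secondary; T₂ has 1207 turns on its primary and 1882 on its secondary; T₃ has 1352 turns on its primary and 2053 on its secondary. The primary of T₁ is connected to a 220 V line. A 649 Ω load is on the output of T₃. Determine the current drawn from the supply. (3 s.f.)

I_supply ≈ 1.92 A

Secondary of T₁: V = 220.00 × 470/468 = 220.94 V.
Secondary of T₂: V = 220.94 × 1882/1207 = 344.50 V.
Secondary of T₃: V = 344.50 × 2053/1352 = 523.12 V.
I_load = 523.12/649 = 0.80604 A, so P_out = 523.12 × 0.80604 = 421.65 W.
All ideal ⇒ P_in = P_out, so I_supply = 421.65/220 = 1.92 A.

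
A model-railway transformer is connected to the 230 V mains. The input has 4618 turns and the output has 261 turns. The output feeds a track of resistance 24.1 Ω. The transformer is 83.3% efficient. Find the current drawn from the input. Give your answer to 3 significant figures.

V_out = 230 × 261/4618 = 12.999 V.
I_out = V_out/R = 12.999/24.1 = 0.53938 A.
P_out = V_out I_out = 12.999 × 0.53938 = 7.0115 W.
P_in = P_out/η = 7.0115/0.833 = 8.4172 W.
I_in = P_in/V_in = 8.4172/230 = 0.0366 A.

I_in ≈ 0.0366 A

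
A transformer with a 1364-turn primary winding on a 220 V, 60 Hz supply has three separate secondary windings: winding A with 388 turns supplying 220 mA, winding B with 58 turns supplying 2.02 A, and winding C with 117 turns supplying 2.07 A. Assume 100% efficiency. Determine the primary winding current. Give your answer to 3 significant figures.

I_p ≈ 0.326 A

V_A = 220 × 388/1364 = 62.581 V; V_B = 220 × 58/1364 = 9.3548 V; V_C = 220 × 117/1364 = 18.871 V.
P_out = V_A I_A + V_B I_B + V_C I_C = 62.581×0.220 + 9.3548×2.02 + 18.871×2.07 = 13.768 + 18.897 + 39.063 = 71.727 W.
Ideal ⇒ P_in = P_out, so I_p = P_out/V_p = 71.727/220 = 0.326 A.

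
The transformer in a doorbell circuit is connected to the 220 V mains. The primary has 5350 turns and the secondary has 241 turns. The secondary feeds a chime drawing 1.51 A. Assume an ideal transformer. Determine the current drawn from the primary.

I_p ≈ 0.0680 A

For an ideal transformer I_p N_p = I_s N_s, so I_p = 1.51 × 241/5350 = 0.0680 A.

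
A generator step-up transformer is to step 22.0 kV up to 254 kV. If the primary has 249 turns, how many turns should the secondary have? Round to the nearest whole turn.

N_s/N_p = V_s/V_p, so N_s = 249 × 254000/22000 = 2874.8 ≈ 2875 turns.

N_s = 2875 turns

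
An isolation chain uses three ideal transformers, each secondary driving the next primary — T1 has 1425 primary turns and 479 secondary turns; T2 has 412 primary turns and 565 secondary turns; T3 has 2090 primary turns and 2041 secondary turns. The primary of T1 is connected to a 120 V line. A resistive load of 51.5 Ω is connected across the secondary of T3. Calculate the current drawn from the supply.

I_supply ≈ 0.472 A

Secondary of T1: V = 120.00 × 479/1425 = 40.337 V.
Secondary of T2: V = 40.337 × 565/412 = 55.316 V.
Secondary of T3: V = 55.316 × 2041/2090 = 54.019 V.
I_load = 54.019/51.5 = 1.0489 A, so P_out = 54.019 × 1.0489 = 56.662 W.
All ideal ⇒ P_in = P_out, so I_supply = 56.662/120 = 0.472 A.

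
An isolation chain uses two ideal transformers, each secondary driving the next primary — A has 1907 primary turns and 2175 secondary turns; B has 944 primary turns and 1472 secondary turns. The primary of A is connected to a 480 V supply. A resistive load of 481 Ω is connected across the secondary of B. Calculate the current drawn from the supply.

I_supply ≈ 3.16 A

After A: V = 480.00 × 2175/1907 = 547.46 V.
After B: V = 547.46 × 1472/944 = 853.66 V.
I_load = 853.66/481 = 1.7748 A, so P_out = 853.66 × 1.7748 = 1515.0 W.
All ideal ⇒ P_in = P_out, so I_supply = 1515.0/480 = 3.16 A.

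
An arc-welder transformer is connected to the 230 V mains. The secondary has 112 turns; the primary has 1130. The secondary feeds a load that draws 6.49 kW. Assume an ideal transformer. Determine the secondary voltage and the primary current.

V_s = V_p × N_s/N_p = 230 × 112/1130 = 22.796 V.
I_s = P/V_s = 6490/22.796 = 284.69 A.
I_p = I_s × N_s/N_p = 284.69 × 112/1130 = 28.2 A.

V_s ≈ 22.8 V, I_p ≈ 28.2 A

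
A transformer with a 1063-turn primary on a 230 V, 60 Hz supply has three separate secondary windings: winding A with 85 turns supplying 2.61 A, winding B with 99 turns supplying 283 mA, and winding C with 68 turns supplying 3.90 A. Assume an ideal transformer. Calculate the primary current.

V_A = 230 × 85/1063 = 18.391 V; V_B = 230 × 99/1063 = 21.421 V; V_C = 230 × 68/1063 = 14.713 V.
P_out = V_A I_A + V_B I_B + V_C I_C = 18.391×2.61 + 21.421×0.283 + 14.713×3.90 = 48.001 + 6.0620 + 57.381 = 111.44 W.
Ideal ⇒ P_in = P_out, so I_p = P_out/V_p = 111.44/230 = 0.485 A.

I_p ≈ 0.485 A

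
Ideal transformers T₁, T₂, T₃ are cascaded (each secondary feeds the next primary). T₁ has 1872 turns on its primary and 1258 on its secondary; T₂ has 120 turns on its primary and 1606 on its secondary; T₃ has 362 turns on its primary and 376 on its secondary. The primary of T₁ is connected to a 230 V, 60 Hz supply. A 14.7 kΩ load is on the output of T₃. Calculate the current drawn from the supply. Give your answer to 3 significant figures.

Secondary of T₁: V = 230.00 × 1258/1872 = 154.56 V.
Secondary of T₂: V = 154.56 × 1606/120 = 2068.6 V.
Secondary of T₃: V = 2068.6 × 376/362 = 2148.6 V.
I_load = 2148.6/14700 = 0.14616 A, so P_out = 2148.6 × 0.14616 = 314.03 W.
All ideal ⇒ P_in = P_out, so I_supply = 314.03/230 = 1.37 A.

I_supply ≈ 1.37 A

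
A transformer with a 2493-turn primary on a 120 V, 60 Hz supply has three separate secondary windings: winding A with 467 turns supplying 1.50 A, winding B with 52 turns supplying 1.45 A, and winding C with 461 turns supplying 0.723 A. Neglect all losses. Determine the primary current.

I_p ≈ 0.445 A

V_A = 120 × 467/2493 = 22.479 V; V_B = 120 × 52/2493 = 2.5030 V; V_C = 120 × 461/2493 = 22.190 V.
P_out = V_A I_A + V_B I_B + V_C I_C = 22.479×1.50 + 2.5030×1.45 + 22.190×0.723 = 33.718 + 3.6294 + 16.043 = 53.391 W.
Ideal ⇒ P_in = P_out, so I_p = P_out/V_p = 53.391/120 = 0.445 A.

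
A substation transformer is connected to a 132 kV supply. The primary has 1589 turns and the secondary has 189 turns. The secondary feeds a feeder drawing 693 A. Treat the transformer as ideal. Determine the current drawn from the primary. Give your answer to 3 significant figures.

For an ideal transformer I_p N_p = I_s N_s, so I_p = 693 × 189/1589 = 82.4 A.

I_p ≈ 82.4 A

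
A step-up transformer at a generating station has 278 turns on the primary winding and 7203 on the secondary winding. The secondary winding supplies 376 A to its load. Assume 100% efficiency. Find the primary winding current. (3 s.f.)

I_p ≈ 9740 A

For an ideal transformer I_p/I_s = N_s/N_p, so I_p = 376 × 7203/278 = 9740 A.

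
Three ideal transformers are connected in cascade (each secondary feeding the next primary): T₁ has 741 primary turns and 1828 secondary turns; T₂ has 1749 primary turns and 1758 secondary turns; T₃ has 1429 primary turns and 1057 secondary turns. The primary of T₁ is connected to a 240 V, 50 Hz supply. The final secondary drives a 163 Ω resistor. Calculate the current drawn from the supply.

After T₁: V = 240.00 × 1828/741 = 592.06 V.
After T₂: V = 592.06 × 1758/1749 = 595.11 V.
After T₃: V = 595.11 × 1057/1429 = 440.19 V.
I_load = 440.19/163 = 2.7006 A, so P_out = 440.19 × 2.7006 = 1188.8 W.
All ideal ⇒ P_in = P_out, so I_supply = 1188.8/240 = 4.95 A.

I_supply ≈ 4.95 A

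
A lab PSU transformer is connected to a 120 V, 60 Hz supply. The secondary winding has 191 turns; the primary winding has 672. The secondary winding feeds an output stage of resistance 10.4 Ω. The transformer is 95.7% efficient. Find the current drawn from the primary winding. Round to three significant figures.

V_s = 120 × 191/672 = 34.107 V.
I_s = V_s/R = 34.107/10.4 = 3.2795 A.
P_out = V_s I_s = 34.107 × 3.2795 = 111.86 W.
P_in = P_out/η = 111.86/0.957 = 116.88 W.
I_p = P_in/V_p = 116.88/120 = 0.974 A.

I_p ≈ 0.974 A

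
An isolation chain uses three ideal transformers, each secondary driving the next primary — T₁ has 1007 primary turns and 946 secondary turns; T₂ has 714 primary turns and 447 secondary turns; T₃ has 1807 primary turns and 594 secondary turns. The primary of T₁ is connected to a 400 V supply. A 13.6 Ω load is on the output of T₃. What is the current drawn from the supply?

Secondary of T₁: V = 400.00 × 946/1007 = 375.77 V.
Secondary of T₂: V = 375.77 × 447/714 = 235.25 V.
Secondary of T₃: V = 235.25 × 594/1807 = 77.332 V.
I_load = 77.332/13.6 = 5.6862 A, so P_out = 77.332 × 5.6862 = 439.72 W.
All ideal ⇒ P_in = P_out, so I_supply = 439.72/400 = 1.10 A.

I_supply ≈ 1.10 A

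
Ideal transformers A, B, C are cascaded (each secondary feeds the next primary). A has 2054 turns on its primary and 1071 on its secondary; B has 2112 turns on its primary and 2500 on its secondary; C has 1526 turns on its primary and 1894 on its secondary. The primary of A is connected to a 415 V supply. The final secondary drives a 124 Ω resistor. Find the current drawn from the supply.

Secondary of A: V = 415.00 × 1071/2054 = 216.39 V.
Secondary of B: V = 216.39 × 2500/2112 = 256.14 V.
Secondary of C: V = 256.14 × 1894/1526 = 317.91 V.
I_load = 317.91/124 = 2.5638 A, so P_out = 317.91 × 2.5638 = 815.07 W.
All ideal ⇒ P_in = P_out, so I_supply = 815.07/415 = 1.96 A.

I_supply ≈ 1.96 A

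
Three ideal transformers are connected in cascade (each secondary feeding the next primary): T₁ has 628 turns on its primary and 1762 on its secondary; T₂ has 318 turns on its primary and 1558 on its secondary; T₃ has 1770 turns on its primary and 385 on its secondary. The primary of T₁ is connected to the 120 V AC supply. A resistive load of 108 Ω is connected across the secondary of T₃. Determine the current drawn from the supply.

I_supply ≈ 9.93 A

Secondary of T₁: V = 120.00 × 1762/628 = 336.69 V.
Secondary of T₂: V = 336.69 × 1558/318 = 1649.6 V.
Secondary of T₃: V = 1649.6 × 385/1770 = 358.80 V.
I_load = 358.80/108 = 3.3222 A, so P_out = 358.80 × 3.3222 = 1192.0 W.
All ideal ⇒ P_in = P_out, so I_supply = 1192.0/120 = 9.93 A.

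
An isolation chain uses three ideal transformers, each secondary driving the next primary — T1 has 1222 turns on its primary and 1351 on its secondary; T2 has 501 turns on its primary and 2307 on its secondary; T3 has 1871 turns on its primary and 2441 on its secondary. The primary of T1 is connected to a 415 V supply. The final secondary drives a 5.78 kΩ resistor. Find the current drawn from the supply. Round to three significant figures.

After T1: V = 415.00 × 1351/1222 = 458.81 V.
After T2: V = 458.81 × 2307/501 = 2112.7 V.
After T3: V = 2112.7 × 2441/1871 = 2756.4 V.
I_load = 2756.4/5780 = 0.47688 A, so P_out = 2756.4 × 0.47688 = 1314.5 W.
All ideal ⇒ P_in = P_out, so I_supply = 1314.5/415 = 3.17 A.

I_supply ≈ 3.17 A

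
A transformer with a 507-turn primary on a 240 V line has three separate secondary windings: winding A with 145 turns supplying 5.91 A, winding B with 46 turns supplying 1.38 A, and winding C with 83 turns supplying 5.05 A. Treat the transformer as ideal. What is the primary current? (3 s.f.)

I_p ≈ 2.64 A

V_A = 240 × 145/507 = 68.639 V; V_B = 240 × 46/507 = 21.775 V; V_C = 240 × 83/507 = 39.290 V.
P_out = V_A I_A + V_B I_B + V_C I_C = 68.639×5.91 + 21.775×1.38 + 39.290×5.05 = 405.66 + 30.050 + 198.41 = 634.12 W.
Ideal ⇒ P_in = P_out, so I_p = P_out/V_p = 634.12/240 = 2.64 A.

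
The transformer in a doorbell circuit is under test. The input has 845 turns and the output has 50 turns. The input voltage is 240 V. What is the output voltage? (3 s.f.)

V_out/V_in = N_out/N_in, so V_out = 240 × 50/845 = 14.2 V.

V_out ≈ 14.2 V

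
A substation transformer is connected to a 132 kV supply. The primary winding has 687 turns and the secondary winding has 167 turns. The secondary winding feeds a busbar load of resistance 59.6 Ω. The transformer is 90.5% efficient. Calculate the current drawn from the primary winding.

I_p ≈ 145 A

V_s = 132000 × 167/687 = 32087 V.
I_s = V_s/R = 32087/59.6 = 538.38 A.
P_out = V_s I_s = 32087 × 538.38 = 1.7275×10^7 W.
P_in = P_out/η = 1.7275×10^7/0.905 = 1.9089×10^7 W.
I_p = P_in/V_p = 1.9089×10^7/132000 = 145 A.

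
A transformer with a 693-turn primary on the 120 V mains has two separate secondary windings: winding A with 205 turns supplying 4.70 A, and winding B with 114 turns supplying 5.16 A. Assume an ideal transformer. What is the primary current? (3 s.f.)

V_A = 120 × 205/693 = 35.498 V; V_B = 120 × 114/693 = 19.740 V.
P_out = V_A I_A + V_B I_B = 35.498×4.70 + 19.740×5.16 = 166.84 + 101.86 = 268.70 W.
Ideal ⇒ P_in = P_out, so I_p = P_out/V_p = 268.70/120 = 2.24 A.

I_p ≈ 2.24 A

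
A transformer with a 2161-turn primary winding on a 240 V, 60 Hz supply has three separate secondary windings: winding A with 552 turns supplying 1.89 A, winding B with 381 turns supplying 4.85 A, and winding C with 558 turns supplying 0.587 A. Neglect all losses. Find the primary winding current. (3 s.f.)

V_A = 240 × 552/2161 = 61.305 V; V_B = 240 × 381/2161 = 42.314 V; V_C = 240 × 558/2161 = 61.971 V.
P_out = V_A I_A + V_B I_B + V_C I_C = 61.305×1.89 + 42.314×4.85 + 61.971×0.587 = 115.87 + 205.22 + 36.377 = 357.47 W.
Ideal ⇒ P_in = P_out, so I_p = P_out/V_p = 357.47/240 = 1.49 A.

I_p ≈ 1.49 A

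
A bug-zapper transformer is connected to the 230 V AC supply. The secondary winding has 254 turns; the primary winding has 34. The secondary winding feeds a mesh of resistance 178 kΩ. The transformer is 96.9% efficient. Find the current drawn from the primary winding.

I_p ≈ 0.0744 A

V_s = 230 × 254/34 = 1718.2 V.
I_s = V_s/R = 1718.2/178000 = 0.0096530 A.
P_out = V_s I_s = 1718.2 × 0.0096530 = 16.586 W.
P_in = P_out/η = 16.586/0.969 = 17.117 W.
I_p = P_in/V_p = 17.117/230 = 0.0744 A.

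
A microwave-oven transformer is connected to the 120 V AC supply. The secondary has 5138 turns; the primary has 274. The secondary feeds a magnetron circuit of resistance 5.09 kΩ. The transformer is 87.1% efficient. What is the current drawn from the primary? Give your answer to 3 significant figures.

V_s = 120 × 5138/274 = 2250.2 V.
I_s = V_s/R = 2250.2/5090 = 0.44209 A.
P_out = V_s I_s = 2250.2 × 0.44209 = 994.79 W.
P_in = P_out/η = 994.79/0.871 = 1142.1 W.
I_p = P_in/V_p = 1142.1/120 = 9.52 A.

I_p ≈ 9.52 A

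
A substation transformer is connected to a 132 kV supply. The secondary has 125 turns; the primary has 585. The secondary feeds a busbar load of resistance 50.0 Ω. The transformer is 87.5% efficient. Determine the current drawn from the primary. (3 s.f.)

V_s = 132000 × 125/585 = 28205 V.
I_s = V_s/R = 28205/50.0 = 564.10 A.
P_out = V_s I_s = 28205 × 564.10 = 1.5911×10^7 W.
P_in = P_out/η = 1.5911×10^7/0.875 = 1.8184×10^7 W.
I_p = P_in/V_p = 1.8184×10^7/132000 = 138 A.

I_p ≈ 138 A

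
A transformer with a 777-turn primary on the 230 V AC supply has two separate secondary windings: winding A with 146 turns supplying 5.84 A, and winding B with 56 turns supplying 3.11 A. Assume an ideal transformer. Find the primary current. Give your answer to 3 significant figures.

I_p ≈ 1.32 A

V_A = 230 × 146/777 = 43.218 V; V_B = 230 × 56/777 = 16.577 V.
P_out = V_A I_A + V_B I_B = 43.218×5.84 + 16.577×3.11 = 252.39 + 51.553 = 303.94 W.
Ideal ⇒ P_in = P_out, so I_p = P_out/V_p = 303.94/230 = 1.32 A.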